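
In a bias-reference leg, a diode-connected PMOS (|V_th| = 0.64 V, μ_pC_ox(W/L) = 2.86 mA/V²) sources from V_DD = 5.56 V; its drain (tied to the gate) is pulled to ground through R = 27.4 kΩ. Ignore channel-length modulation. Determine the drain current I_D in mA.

With gate tied to drain, V_SG = V_SD ≥ V_SG − |V_th|, so the device is in saturation.
KCL at the drain: ½ k_p (V_SG − |V_th|)² = (V_DD − V_SG)/R.
Let x = V_SG − 0.64. Then 39.2 x² + x − 4.92 = 0, giving x = 0.342 V (positive root), so V_SG = 0.982 V.
I_D = (V_DD − V_SG)/R = (5.56 − 0.982) / 27.4 = 0.167 mA.

I_D = 0.167 mA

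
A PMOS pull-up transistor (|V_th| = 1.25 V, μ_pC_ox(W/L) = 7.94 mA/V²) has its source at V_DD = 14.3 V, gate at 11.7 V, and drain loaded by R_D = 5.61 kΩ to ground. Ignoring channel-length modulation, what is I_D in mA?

I_D = 2.50 mA

V_SG = V_DD − V_G = 14.3 − 11.7 = 2.6 V, so V_ov = 2.6 − 1.25 = 1.35 V.
Assume saturation: I_D = ½ k_p V_ov² = 0.5 × 7.94 × 1.35² = 7.24 mA, giving V_SD = V_DD − I_D R_D = 14.3 − 7.24 × 5.61 = -26.3 V.
But -26.3 V < V_ov = 1.35 V, so the device is actually in triode.
In triode I_D = k_p[V_ov V_SD − ½ V_SD²] and I_D = (V_DD − V_SD)/R_D. Equating: 22.3 V_SD² − 61.13 V_SD + 14.3 = 0, giving V_SD = 0.258 V (the root below V_ov).
I_D = (14.3 − 0.258) / 5.61 = 2.5 mA.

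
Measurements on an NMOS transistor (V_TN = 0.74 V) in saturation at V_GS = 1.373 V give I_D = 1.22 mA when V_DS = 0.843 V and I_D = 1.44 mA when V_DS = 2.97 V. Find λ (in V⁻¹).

λ = 0.0913 V⁻¹

With V_GS fixed, I_D ∝ (1 + λ V_DS) in saturation, so I_D2/I_D1 = (1 + λ V_DS2)/(1 + λ V_DS1).
1.44/1.22 = 1.18 = (1 + 2.97 λ)/(1 + 0.843 λ).
Solving: λ (I_D1 V_DS2 − I_D2 V_DS1) = I_D2 − I_D1, so λ = (1.44 − 1.22) / (1.22 × 2.97 − 1.44 × 0.843) = 0.22 / 2.41 = 0.0913 V⁻¹.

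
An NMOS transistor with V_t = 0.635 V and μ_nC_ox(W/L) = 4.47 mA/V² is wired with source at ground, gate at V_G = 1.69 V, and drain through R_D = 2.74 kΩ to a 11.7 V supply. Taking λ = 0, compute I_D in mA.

V_GS = V_G = 1.69 V, so V_ov = 1.69 − 0.635 = 1.05 V.
Assume saturation: I_D = ½ k_n V_ov² = 0.5 × 4.47 × 1.05² = 2.49 mA, giving V_DS = V_DD − I_D R_D = 11.7 − 2.49 × 2.74 = 4.88 V.
V_DS = 4.88 V ≥ V_ov = 1.05 V, confirming saturation.

I_D = 2.49 mA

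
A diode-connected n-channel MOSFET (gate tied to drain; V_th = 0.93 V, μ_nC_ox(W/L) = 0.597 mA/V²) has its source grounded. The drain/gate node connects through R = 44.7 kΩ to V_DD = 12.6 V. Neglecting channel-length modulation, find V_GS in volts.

With gate tied to drain, V_GS = V_DS ≥ V_GS − V_th, so the device is in saturation.
KCL at the drain: ½ k_n (V_GS − V_th)² = (V_DD − V_GS)/R.
Let x = V_GS − 0.93. Then 13.3 x² + x − 11.67 = 0, giving x = 0.898 V (positive root), so V_GS = 1.83 V.
I_D = (V_DD − V_GS)/R = (12.6 − 1.83) / 44.7 = 0.241 mA.

V_GS = 1.83 V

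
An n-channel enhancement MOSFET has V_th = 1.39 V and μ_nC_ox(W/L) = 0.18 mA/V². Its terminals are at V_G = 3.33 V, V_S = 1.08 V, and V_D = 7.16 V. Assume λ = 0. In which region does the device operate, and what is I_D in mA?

Saturation; I_D = 0.0666 mA

V_GS = V_G − V_S = 3.33 − 1.08 = 2.25 V; V_DS = V_D − V_S = 7.16 − 1.08 = 6.08 V.
V_ov = V_GS − V_th = 2.25 − 1.39 = 0.86 V.
Since V_DS = 6.08 V ≥ V_ov = 0.86 V, the device is in saturation.
I_D = ½ k_n V_ov² = 0.5 × 0.18 × 0.86² = 0.0666 mA.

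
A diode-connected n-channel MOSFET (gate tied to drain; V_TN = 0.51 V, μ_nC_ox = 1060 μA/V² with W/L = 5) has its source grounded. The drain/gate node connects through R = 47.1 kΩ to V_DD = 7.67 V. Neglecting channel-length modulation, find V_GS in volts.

With gate tied to drain, V_GS = V_DS ≥ V_GS − V_TN, so the device is in saturation.
k_n = μ_nC_ox · (W/L) = 5.3 mA/V².
KCL at the drain: ½ k_n (V_GS − V_TN)² = (V_DD − V_GS)/R.
Let x = V_GS − 0.51. Then 125 x² + x − 7.16 = 0, giving x = 0.236 V (positive root), so V_GS = 0.746 V.
I_D = (V_DD − V_GS)/R = (7.67 − 0.746) / 47.1 = 0.147 mA.

V_GS = 0.746 V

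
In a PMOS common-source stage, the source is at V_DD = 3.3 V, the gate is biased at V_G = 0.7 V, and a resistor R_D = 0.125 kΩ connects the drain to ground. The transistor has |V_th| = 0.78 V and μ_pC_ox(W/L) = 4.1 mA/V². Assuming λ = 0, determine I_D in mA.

V_SG = V_DD − V_G = 3.3 − 0.7 = 2.6 V, so V_ov = 2.6 − 0.78 = 1.82 V.
Assume saturation: I_D = ½ k_p V_ov² = 0.5 × 4.1 × 1.82² = 6.79 mA, giving V_SD = V_DD − I_D R_D = 3.3 − 6.79 × 0.125 = 2.45 V.
V_SD = 2.45 V ≥ V_ov = 1.82 V, confirming saturation.

I_D = 6.79 mA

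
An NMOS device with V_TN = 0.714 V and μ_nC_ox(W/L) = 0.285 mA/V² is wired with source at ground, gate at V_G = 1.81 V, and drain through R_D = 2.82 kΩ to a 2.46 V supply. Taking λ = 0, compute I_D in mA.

V_GS = V_G = 1.81 V, so V_ov = 1.81 − 0.714 = 1.1 V.
Assume saturation: I_D = ½ k_n V_ov² = 0.5 × 0.285 × 1.1² = 0.171 mA, giving V_DS = V_DD − I_D R_D = 2.46 − 0.171 × 2.82 = 1.98 V.
V_DS = 1.98 V ≥ V_ov = 1.1 V, confirming saturation.

I_D = 0.171 mA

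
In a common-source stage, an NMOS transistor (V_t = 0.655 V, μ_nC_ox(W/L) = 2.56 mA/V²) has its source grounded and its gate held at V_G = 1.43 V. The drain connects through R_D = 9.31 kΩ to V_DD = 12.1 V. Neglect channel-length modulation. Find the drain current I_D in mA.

I_D = 0.769 mA

V_GS = V_G = 1.43 V, so V_ov = 1.43 − 0.655 = 0.775 V.
Assume saturation: I_D = ½ k_n V_ov² = 0.5 × 2.56 × 0.775² = 0.769 mA, giving V_DS = V_DD − I_D R_D = 12.1 − 0.769 × 9.31 = 4.94 V.
V_DS = 4.94 V ≥ V_ov = 0.775 V, confirming saturation.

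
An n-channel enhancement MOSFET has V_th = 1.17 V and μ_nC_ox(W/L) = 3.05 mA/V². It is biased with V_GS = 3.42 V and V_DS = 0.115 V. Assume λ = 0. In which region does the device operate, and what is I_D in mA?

V_ov = V_GS − V_th = 3.42 − 1.17 = 2.25 V.
Since V_DS = 0.115 V < V_ov = 2.25 V, the device is in the triode region.
I_D = k_n [V_ov · V_DS − ½ V_DS²] = 3.05 × [2.25 × 0.115 − 0.5 × 0.115²] = 0.769 mA.

Triode; I_D = 0.769 mA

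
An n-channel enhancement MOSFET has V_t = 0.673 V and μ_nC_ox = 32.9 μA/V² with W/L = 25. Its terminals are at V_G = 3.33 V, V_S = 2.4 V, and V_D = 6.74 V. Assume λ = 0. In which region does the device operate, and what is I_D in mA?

Saturation; I_D = 0.0272 mA

V_GS = V_G − V_S = 3.33 − 2.4 = 0.93 V; V_DS = V_D − V_S = 6.74 − 2.4 = 4.34 V.
k_n = μ_nC_ox · (W/L) = 0.8225 mA/V².
V_ov = V_GS − V_t = 0.93 − 0.673 = 0.257 V.
Since V_DS = 4.34 V ≥ V_ov = 0.257 V, the device is in saturation.
I_D = ½ k_n V_ov² = 0.5 × 0.8225 × 0.257² = 0.0272 mA.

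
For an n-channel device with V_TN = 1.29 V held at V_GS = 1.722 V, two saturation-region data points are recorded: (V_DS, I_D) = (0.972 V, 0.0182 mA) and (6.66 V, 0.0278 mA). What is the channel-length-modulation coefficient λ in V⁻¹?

With V_GS fixed, I_D ∝ (1 + λ V_DS) in saturation, so I_D2/I_D1 = (1 + λ V_DS2)/(1 + λ V_DS1).
0.0278/0.0182 = 1.527 = (1 + 6.66 λ)/(1 + 0.972 λ).
Solving: λ (I_D1 V_DS2 − I_D2 V_DS1) = I_D2 − I_D1, so λ = (0.0278 − 0.0182) / (0.0182 × 6.66 − 0.0278 × 0.972) = 0.0096 / 0.0942 = 0.102 V⁻¹.

λ = 0.102 V⁻¹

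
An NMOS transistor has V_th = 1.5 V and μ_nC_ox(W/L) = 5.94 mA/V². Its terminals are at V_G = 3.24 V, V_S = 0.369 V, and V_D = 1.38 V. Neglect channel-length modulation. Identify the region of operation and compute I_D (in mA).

V_GS = V_G − V_S = 3.24 − 0.369 = 2.87 V; V_DS = V_D − V_S = 1.38 − 0.369 = 1.01 V.
V_ov = V_GS − V_th = 2.87 − 1.5 = 1.37 V.
Since V_DS = 1.01 V < V_ov = 1.37 V, the device is in the triode region.
I_D = k_n [V_ov · V_DS − ½ V_DS²] = 5.94 × [1.37 × 1.01 − 0.5 × 1.01²] = 5.2 mA.

Triode; I_D = 5.20 mA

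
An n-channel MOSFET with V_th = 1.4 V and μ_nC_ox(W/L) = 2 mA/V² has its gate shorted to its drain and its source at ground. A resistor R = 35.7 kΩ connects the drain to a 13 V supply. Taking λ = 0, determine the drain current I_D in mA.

With gate tied to drain, V_GS = V_DS ≥ V_GS − V_th, so the device is in saturation.
KCL at the drain: ½ k_n (V_GS − V_th)² = (V_DD − V_GS)/R.
Let x = V_GS − 1.4. Then 35.7 x² + x − 11.6 = 0, giving x = 0.556 V (positive root), so V_GS = 1.96 V.
I_D = (V_DD − V_GS)/R = (13 − 1.96) / 35.7 = 0.309 mA.

I_D = 0.309 mA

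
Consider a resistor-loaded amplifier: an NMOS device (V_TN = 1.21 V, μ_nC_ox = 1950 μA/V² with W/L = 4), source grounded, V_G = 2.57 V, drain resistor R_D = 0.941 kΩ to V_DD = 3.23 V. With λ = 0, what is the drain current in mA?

I_D = 3.08 mA

V_GS = V_G = 2.57 V, so V_ov = 2.57 − 1.21 = 1.36 V.
k_n = μ_nC_ox · (W/L) = 7.8 mA/V².
Assume saturation: I_D = ½ k_n V_ov² = 0.5 × 7.8 × 1.36² = 7.21 mA, giving V_DS = V_DD − I_D R_D = 3.23 − 7.21 × 0.941 = -3.56 V.
But -3.56 V < V_ov = 1.36 V, so the device is actually in triode.
In triode I_D = k_n[V_ov V_DS − ½ V_DS²] and I_D = (V_DD − V_DS)/R_D. Equating: 3.67 V_DS² − 10.98 V_DS + 3.23 = 0, giving V_DS = 0.331 V (the root below V_ov).
I_D = (3.23 − 0.331) / 0.941 = 3.08 mA.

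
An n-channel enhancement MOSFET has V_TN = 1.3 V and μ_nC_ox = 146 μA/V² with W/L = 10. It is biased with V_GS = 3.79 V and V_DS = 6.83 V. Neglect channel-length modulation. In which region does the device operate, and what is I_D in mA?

k_n = μ_nC_ox · (W/L) = 1.46 mA/V².
V_ov = V_GS − V_TN = 3.79 − 1.3 = 2.49 V.
Since V_DS = 6.83 V ≥ V_ov = 2.49 V, the device is in saturation.
I_D = ½ k_n V_ov² = 0.5 × 1.46 × 2.49² = 4.53 mA.

Saturation; I_D = 4.53 mA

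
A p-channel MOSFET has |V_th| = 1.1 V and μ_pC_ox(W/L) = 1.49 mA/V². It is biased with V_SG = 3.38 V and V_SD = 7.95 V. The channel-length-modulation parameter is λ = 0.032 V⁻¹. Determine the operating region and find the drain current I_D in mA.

V_ov = V_SG − |V_th| = 3.38 − 1.1 = 2.28 V.
Since V_SD = 7.95 V ≥ V_ov = 2.28 V, the device is in saturation.
I_D = ½ k_p V_ov² (1 + λ V_SD) = 0.5 × 1.49 × 2.28² × (1 + 0.032 × 7.95) = 4.86 mA.

Saturation; I_D = 4.86 mA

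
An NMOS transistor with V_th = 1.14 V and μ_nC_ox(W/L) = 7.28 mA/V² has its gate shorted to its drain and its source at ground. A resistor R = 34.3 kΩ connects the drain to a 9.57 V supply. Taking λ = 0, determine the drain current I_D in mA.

With gate tied to drain, V_GS = V_DS ≥ V_GS − V_th, so the device is in saturation.
KCL at the drain: ½ k_n (V_GS − V_th)² = (V_DD − V_GS)/R.
Let x = V_GS − 1.14. Then 125 x² + x − 8.43 = 0, giving x = 0.256 V (positive root), so V_GS = 1.4 V.
I_D = (V_DD − V_GS)/R = (9.57 − 1.4) / 34.3 = 0.238 mA.

I_D = 0.238 mA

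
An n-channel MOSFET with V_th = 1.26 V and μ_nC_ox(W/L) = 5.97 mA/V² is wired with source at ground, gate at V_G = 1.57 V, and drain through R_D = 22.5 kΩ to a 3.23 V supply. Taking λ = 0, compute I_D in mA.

V_GS = V_G = 1.57 V, so V_ov = 1.57 − 1.26 = 0.31 V.
Assume saturation: I_D = ½ k_n V_ov² = 0.5 × 5.97 × 0.31² = 0.287 mA, giving V_DS = V_DD − I_D R_D = 3.23 − 0.287 × 22.5 = -3.22 V.
But -3.22 V < V_ov = 0.31 V, so the device is actually in triode.
In triode I_D = k_n[V_ov V_DS − ½ V_DS²] and I_D = (V_DD − V_DS)/R_D. Equating: 67.2 V_DS² − 42.64 V_DS + 3.23 = 0, giving V_DS = 0.0879 V (the root below V_ov).
I_D = (3.23 − 0.0879) / 22.5 = 0.14 mA.

I_D = 0.140 mA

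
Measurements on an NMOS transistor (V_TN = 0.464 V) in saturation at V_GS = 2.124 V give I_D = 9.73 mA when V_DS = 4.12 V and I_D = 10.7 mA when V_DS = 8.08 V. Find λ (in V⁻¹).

With V_GS fixed, I_D ∝ (1 + λ V_DS) in saturation, so I_D2/I_D1 = (1 + λ V_DS2)/(1 + λ V_DS1).
10.7/9.73 = 1.1 = (1 + 8.08 λ)/(1 + 4.12 λ).
Solving: λ (I_D1 V_DS2 − I_D2 V_DS1) = I_D2 − I_D1, so λ = (10.7 − 9.73) / (9.73 × 8.08 − 10.7 × 4.12) = 0.97 / 34.5 = 0.0281 V⁻¹.

λ = 0.0281 V⁻¹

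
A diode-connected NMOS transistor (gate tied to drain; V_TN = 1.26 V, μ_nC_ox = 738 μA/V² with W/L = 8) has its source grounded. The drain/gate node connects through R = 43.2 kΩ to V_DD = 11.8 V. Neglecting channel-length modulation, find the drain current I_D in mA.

With gate tied to drain, V_GS = V_DS ≥ V_GS − V_TN, so the device is in saturation.
k_n = μ_nC_ox · (W/L) = 5.904 mA/V².
KCL at the drain: ½ k_n (V_GS − V_TN)² = (V_DD − V_GS)/R.
Let x = V_GS − 1.26. Then 128 x² + x − 10.54 = 0, giving x = 0.284 V (positive root), so V_GS = 1.54 V.
I_D = (V_DD − V_GS)/R = (11.8 − 1.54) / 43.2 = 0.237 mA.

I_D = 0.237 mA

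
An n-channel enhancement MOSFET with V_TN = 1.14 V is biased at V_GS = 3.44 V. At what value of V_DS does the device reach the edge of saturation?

The boundary between triode and saturation is V_DS = V_GS − V_TN = V_ov.
V_ov = 3.44 − 1.14 = 2.3 V.

V_DS,sat = 2.30 V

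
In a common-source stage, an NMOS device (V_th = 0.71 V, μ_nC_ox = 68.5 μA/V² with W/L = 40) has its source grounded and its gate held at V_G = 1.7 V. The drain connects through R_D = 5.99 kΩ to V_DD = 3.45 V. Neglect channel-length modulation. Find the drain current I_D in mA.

V_GS = V_G = 1.7 V, so V_ov = 1.7 − 0.71 = 0.99 V.
k_n = μ_nC_ox · (W/L) = 2.74 mA/V².
Assume saturation: I_D = ½ k_n V_ov² = 0.5 × 2.74 × 0.99² = 1.34 mA, giving V_DS = V_DD − I_D R_D = 3.45 − 1.34 × 5.99 = -4.59 V.
But -4.59 V < V_ov = 0.99 V, so the device is actually in triode.
In triode I_D = k_n[V_ov V_DS − ½ V_DS²] and I_D = (V_DD − V_DS)/R_D. Equating: 8.21 V_DS² − 17.25 V_DS + 3.45 = 0, giving V_DS = 0.224 V (the root below V_ov).
I_D = (3.45 − 0.224) / 5.99 = 0.539 mA.

I_D = 0.539 mA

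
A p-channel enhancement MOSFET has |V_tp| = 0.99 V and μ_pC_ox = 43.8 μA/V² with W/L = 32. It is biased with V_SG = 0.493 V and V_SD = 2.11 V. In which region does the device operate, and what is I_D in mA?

V_SG = 0.493 V < |V_tp| = 0.99 V, so the transistor is in cutoff.

Cutoff; I_D = 0 mA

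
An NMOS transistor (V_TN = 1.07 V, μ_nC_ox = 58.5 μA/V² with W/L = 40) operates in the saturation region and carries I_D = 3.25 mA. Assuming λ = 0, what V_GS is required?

k_n = μ_nC_ox · (W/L) = 2.34 mA/V².
In saturation I_D = ½ k_n (V_GS − V_TN)², so V_GS − V_TN = √(2 I_D / k_n) = √(2 × 3.25 / 2.34) = 1.67 V.
V_GS = 1.07 + 1.67 = 2.74 V.

V_GS = 2.74 V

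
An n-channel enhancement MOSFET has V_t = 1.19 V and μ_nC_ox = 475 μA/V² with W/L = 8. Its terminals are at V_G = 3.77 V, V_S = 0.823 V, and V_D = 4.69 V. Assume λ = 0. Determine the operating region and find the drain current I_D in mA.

Saturation; I_D = 5.87 mA

V_GS = V_G − V_S = 3.77 − 0.823 = 2.95 V; V_DS = V_D − V_S = 4.69 − 0.823 = 3.87 V.
k_n = μ_nC_ox · (W/L) = 3.8 mA/V².
V_ov = V_GS − V_t = 2.95 − 1.19 = 1.76 V.
Since V_DS = 3.87 V ≥ V_ov = 1.76 V, the device is in saturation.
I_D = ½ k_n V_ov² = 0.5 × 3.8 × 1.76² = 5.87 mA.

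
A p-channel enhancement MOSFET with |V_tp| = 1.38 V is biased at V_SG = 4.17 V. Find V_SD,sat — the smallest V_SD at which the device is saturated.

V_SD,sat = 2.79 V

The boundary between triode and saturation is V_SD = V_SG − |V_tp| = V_ov.
V_ov = 4.17 − 1.38 = 2.79 V.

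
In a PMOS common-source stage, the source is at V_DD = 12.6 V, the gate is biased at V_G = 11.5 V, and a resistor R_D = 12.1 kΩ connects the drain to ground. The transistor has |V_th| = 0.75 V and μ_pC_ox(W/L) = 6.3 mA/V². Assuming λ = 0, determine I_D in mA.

I_D = 0.386 mA

V_SG = V_DD − V_G = 12.6 − 11.5 = 1.1 V, so V_ov = 1.1 − 0.75 = 0.35 V.
Assume saturation: I_D = ½ k_p V_ov² = 0.5 × 6.3 × 0.35² = 0.386 mA, giving V_SD = V_DD − I_D R_D = 12.6 − 0.386 × 12.1 = 7.93 V.
V_SD = 7.93 V ≥ V_ov = 0.35 V, confirming saturation.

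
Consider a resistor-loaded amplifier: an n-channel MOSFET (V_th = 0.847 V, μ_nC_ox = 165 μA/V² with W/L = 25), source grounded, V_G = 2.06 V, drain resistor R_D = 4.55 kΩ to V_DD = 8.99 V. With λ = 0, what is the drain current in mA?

V_GS = V_G = 2.06 V, so V_ov = 2.06 − 0.847 = 1.21 V.
k_n = μ_nC_ox · (W/L) = 4.125 mA/V².
Assume saturation: I_D = ½ k_n V_ov² = 0.5 × 4.125 × 1.21² = 3.03 mA, giving V_DS = V_DD − I_D R_D = 8.99 − 3.03 × 4.55 = -4.82 V.
But -4.82 V < V_ov = 1.21 V, so the device is actually in triode.
In triode I_D = k_n[V_ov V_DS − ½ V_DS²] and I_D = (V_DD − V_DS)/R_D. Equating: 9.38 V_DS² − 23.77 V_DS + 8.99 = 0, giving V_DS = 0.463 V (the root below V_ov).
I_D = (8.99 − 0.463) / 4.55 = 1.87 mA.

I_D = 1.87 mA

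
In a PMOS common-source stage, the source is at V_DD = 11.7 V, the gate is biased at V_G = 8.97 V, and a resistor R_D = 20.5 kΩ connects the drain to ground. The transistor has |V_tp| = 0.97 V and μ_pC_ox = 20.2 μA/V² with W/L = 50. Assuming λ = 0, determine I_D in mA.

I_D = 0.554 mA

V_SG = V_DD − V_G = 11.7 − 8.97 = 2.73 V, so V_ov = 2.73 − 0.97 = 1.76 V.
k_p = μ_pC_ox · (W/L) = 1.01 mA/V².
Assume saturation: I_D = ½ k_p V_ov² = 0.5 × 1.01 × 1.76² = 1.56 mA, giving V_SD = V_DD − I_D R_D = 11.7 − 1.56 × 20.5 = -20.4 V.
But -20.4 V < V_ov = 1.76 V, so the device is actually in triode.
In triode I_D = k_p[V_ov V_SD − ½ V_SD²] and I_D = (V_DD − V_SD)/R_D. Equating: 10.4 V_SD² − 37.44 V_SD + 11.7 = 0, giving V_SD = 0.345 V (the root below V_ov).
I_D = (11.7 − 0.345) / 20.5 = 0.554 mA.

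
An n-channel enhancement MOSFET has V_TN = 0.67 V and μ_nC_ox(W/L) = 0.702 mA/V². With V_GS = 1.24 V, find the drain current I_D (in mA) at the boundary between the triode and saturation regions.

I_D = 0.114 mA

At the boundary V_DS = V_ov = V_GS − V_TN = 1.24 − 0.67 = 0.57 V.
I_D = ½ k_n V_ov² = 0.5 × 0.702 × 0.57² = 0.114 mA.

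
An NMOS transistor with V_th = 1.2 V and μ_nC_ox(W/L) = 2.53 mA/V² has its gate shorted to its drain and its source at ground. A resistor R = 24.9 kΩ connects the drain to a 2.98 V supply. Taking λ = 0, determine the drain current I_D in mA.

With gate tied to drain, V_GS = V_DS ≥ V_GS − V_th, so the device is in saturation.
KCL at the drain: ½ k_n (V_GS − V_th)² = (V_DD − V_GS)/R.
Let x = V_GS − 1.2. Then 31.5 x² + x − 1.78 = 0, giving x = 0.222 V (positive root), so V_GS = 1.42 V.
I_D = (V_DD − V_GS)/R = (2.98 − 1.42) / 24.9 = 0.0626 mA.

I_D = 0.0626 mA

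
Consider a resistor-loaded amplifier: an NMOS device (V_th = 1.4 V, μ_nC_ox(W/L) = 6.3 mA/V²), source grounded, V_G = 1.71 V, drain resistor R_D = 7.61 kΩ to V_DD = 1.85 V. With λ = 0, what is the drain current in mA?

I_D = 0.223 mA

V_GS = V_G = 1.71 V, so V_ov = 1.71 − 1.4 = 0.31 V.
Assume saturation: I_D = ½ k_n V_ov² = 0.5 × 6.3 × 0.31² = 0.303 mA, giving V_DS = V_DD − I_D R_D = 1.85 − 0.303 × 7.61 = -0.454 V.
But -0.454 V < V_ov = 0.31 V, so the device is actually in triode.
In triode I_D = k_n[V_ov V_DS − ½ V_DS²] and I_D = (V_DD − V_DS)/R_D. Equating: 24 V_DS² − 15.86 V_DS + 1.85 = 0, giving V_DS = 0.151 V (the root below V_ov).
I_D = (1.85 − 0.151) / 7.61 = 0.223 mA.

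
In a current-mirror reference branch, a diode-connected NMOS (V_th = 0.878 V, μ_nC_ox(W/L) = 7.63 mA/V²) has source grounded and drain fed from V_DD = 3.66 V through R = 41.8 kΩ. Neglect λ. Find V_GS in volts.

With gate tied to drain, V_GS = V_DS ≥ V_GS − V_th, so the device is in saturation.
KCL at the drain: ½ k_n (V_GS − V_th)² = (V_DD − V_GS)/R.
Let x = V_GS − 0.878. Then 159 x² + x − 2.782 = 0, giving x = 0.129 V (positive root), so V_GS = 1.01 V.
I_D = (V_DD − V_GS)/R = (3.66 − 1.01) / 41.8 = 0.0635 mA.

V_GS = 1.01 V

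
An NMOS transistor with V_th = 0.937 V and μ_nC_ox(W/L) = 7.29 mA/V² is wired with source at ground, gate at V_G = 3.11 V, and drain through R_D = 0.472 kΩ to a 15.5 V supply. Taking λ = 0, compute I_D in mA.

V_GS = V_G = 3.11 V, so V_ov = 3.11 − 0.937 = 2.17 V.
Assume saturation: I_D = ½ k_n V_ov² = 0.5 × 7.29 × 2.17² = 17.2 mA, giving V_DS = V_DD − I_D R_D = 15.5 − 17.2 × 0.472 = 7.38 V.
V_DS = 7.38 V ≥ V_ov = 2.17 V, confirming saturation.

I_D = 17.2 mA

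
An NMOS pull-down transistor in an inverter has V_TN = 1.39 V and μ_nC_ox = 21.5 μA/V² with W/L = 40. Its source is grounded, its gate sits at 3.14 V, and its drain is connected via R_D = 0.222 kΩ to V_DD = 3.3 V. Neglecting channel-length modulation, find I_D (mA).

I_D = 1.32 mA

V_GS = V_G = 3.14 V, so V_ov = 3.14 − 1.39 = 1.75 V.
k_n = μ_nC_ox · (W/L) = 0.86 mA/V².
Assume saturation: I_D = ½ k_n V_ov² = 0.5 × 0.86 × 1.75² = 1.32 mA, giving V_DS = V_DD − I_D R_D = 3.3 − 1.32 × 0.222 = 3.01 V.
V_DS = 3.01 V ≥ V_ov = 1.75 V, confirming saturation.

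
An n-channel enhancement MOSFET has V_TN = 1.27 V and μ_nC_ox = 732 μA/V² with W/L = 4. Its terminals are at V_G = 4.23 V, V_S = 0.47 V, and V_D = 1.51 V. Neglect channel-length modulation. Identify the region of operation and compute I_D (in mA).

Triode; I_D = 6.00 mA

V_GS = V_G − V_S = 4.23 − 0.47 = 3.76 V; V_DS = V_D − V_S = 1.51 − 0.47 = 1.04 V.
k_n = μ_nC_ox · (W/L) = 2.928 mA/V².
V_ov = V_GS − V_TN = 3.76 − 1.27 = 2.49 V.
Since V_DS = 1.04 V < V_ov = 2.49 V, the device is in the triode region.
I_D = k_n [V_ov · V_DS − ½ V_DS²] = 2.928 × [2.49 × 1.04 − 0.5 × 1.04²] = 6 mA.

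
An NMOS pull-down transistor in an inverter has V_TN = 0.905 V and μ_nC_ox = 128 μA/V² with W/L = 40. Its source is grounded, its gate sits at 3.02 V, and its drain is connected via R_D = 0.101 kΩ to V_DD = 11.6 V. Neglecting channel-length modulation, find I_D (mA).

V_GS = V_G = 3.02 V, so V_ov = 3.02 − 0.905 = 2.12 V.
k_n = μ_nC_ox · (W/L) = 5.12 mA/V².
Assume saturation: I_D = ½ k_n V_ov² = 0.5 × 5.12 × 2.12² = 11.5 mA, giving V_DS = V_DD − I_D R_D = 11.6 − 11.5 × 0.101 = 10.4 V.
V_DS = 10.4 V ≥ V_ov = 2.12 V, confirming saturation.

I_D = 11.5 mA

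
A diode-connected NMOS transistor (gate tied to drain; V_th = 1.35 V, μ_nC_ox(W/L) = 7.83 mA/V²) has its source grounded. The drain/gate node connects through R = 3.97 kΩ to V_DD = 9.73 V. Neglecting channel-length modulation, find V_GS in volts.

With gate tied to drain, V_GS = V_DS ≥ V_GS − V_th, so the device is in saturation.
KCL at the drain: ½ k_n (V_GS − V_th)² = (V_DD − V_GS)/R.
Let x = V_GS − 1.35. Then 15.5 x² + x − 8.38 = 0, giving x = 0.703 V (positive root), so V_GS = 2.05 V.
I_D = (V_DD − V_GS)/R = (9.73 − 2.05) / 3.97 = 1.93 mA.

V_GS = 2.05 V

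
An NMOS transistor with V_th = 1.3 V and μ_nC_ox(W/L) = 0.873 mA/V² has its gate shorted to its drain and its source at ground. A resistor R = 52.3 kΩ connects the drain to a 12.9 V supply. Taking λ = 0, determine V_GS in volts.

V_GS = 1.99 V

With gate tied to drain, V_GS = V_DS ≥ V_GS − V_th, so the device is in saturation.
KCL at the drain: ½ k_n (V_GS − V_th)² = (V_DD − V_GS)/R.
Let x = V_GS − 1.3. Then 22.8 x² + x − 11.6 = 0, giving x = 0.691 V (positive root), so V_GS = 1.99 V.
I_D = (V_DD − V_GS)/R = (12.9 − 1.99) / 52.3 = 0.209 mA.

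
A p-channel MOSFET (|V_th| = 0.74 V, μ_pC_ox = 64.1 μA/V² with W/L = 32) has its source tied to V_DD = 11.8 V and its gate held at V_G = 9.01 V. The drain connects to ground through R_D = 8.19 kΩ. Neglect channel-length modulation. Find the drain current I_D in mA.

I_D = 1.40 mA

V_SG = V_DD − V_G = 11.8 − 9.01 = 2.79 V, so V_ov = 2.79 − 0.74 = 2.05 V.
k_p = μ_pC_ox · (W/L) = 2.051 mA/V².
Assume saturation: I_D = ½ k_p V_ov² = 0.5 × 2.051 × 2.05² = 4.31 mA, giving V_SD = V_DD − I_D R_D = 11.8 − 4.31 × 8.19 = -23.5 V.
But -23.5 V < V_ov = 2.05 V, so the device is actually in triode.
In triode I_D = k_p[V_ov V_SD − ½ V_SD²] and I_D = (V_DD − V_SD)/R_D. Equating: 8.4 V_SD² − 35.44 V_SD + 11.8 = 0, giving V_SD = 0.364 V (the root below V_ov).
I_D = (11.8 − 0.364) / 8.19 = 1.4 mA.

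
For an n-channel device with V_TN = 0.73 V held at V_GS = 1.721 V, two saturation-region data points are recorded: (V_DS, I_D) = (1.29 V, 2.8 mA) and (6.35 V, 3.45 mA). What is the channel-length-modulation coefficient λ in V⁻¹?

With V_GS fixed, I_D ∝ (1 + λ V_DS) in saturation, so I_D2/I_D1 = (1 + λ V_DS2)/(1 + λ V_DS1).
3.45/2.8 = 1.232 = (1 + 6.35 λ)/(1 + 1.29 λ).
Solving: λ (I_D1 V_DS2 − I_D2 V_DS1) = I_D2 − I_D1, so λ = (3.45 − 2.8) / (2.8 × 6.35 − 3.45 × 1.29) = 0.65 / 13.3 = 0.0488 V⁻¹.

λ = 0.0488 V⁻¹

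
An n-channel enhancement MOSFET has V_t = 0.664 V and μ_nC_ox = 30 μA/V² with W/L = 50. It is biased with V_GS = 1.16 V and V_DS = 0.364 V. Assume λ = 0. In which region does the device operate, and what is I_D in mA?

k_n = μ_nC_ox · (W/L) = 1.5 mA/V².
V_ov = V_GS − V_t = 1.16 − 0.664 = 0.496 V.
Since V_DS = 0.364 V < V_ov = 0.496 V, the device is in the triode region.
I_D = k_n [V_ov · V_DS − ½ V_DS²] = 1.5 × [0.496 × 0.364 − 0.5 × 0.364²] = 0.171 mA.

Triode; I_D = 0.171 mA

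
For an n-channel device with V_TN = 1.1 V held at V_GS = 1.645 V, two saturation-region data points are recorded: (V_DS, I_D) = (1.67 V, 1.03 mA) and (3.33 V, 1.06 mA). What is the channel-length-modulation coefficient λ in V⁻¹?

λ = 0.0181 V⁻¹

With V_GS fixed, I_D ∝ (1 + λ V_DS) in saturation, so I_D2/I_D1 = (1 + λ V_DS2)/(1 + λ V_DS1).
1.06/1.03 = 1.029 = (1 + 3.33 λ)/(1 + 1.67 λ).
Solving: λ (I_D1 V_DS2 − I_D2 V_DS1) = I_D2 − I_D1, so λ = (1.06 − 1.03) / (1.03 × 3.33 − 1.06 × 1.67) = 0.03 / 1.66 = 0.0181 V⁻¹.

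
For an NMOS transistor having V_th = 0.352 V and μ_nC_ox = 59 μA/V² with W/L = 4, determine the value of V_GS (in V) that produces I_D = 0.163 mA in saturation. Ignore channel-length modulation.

V_GS = 1.53 V

k_n = μ_nC_ox · (W/L) = 0.236 mA/V².
In saturation I_D = ½ k_n (V_GS − V_th)², so V_GS − V_th = √(2 I_D / k_n) = √(2 × 0.163 / 0.236) = 1.18 V.
V_GS = 0.352 + 1.18 = 1.53 V.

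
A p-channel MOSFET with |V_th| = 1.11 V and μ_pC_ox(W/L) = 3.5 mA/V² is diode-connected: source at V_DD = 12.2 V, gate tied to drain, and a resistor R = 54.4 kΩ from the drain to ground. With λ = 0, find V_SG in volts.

V_SG = 1.45 V

With gate tied to drain, V_SG = V_SD ≥ V_SG − |V_th|, so the device is in saturation.
KCL at the drain: ½ k_p (V_SG − |V_th|)² = (V_DD − V_SG)/R.
Let x = V_SG − 1.11. Then 95.2 x² + x − 11.09 = 0, giving x = 0.336 V (positive root), so V_SG = 1.45 V.
I_D = (V_DD − V_SG)/R = (12.2 − 1.45) / 54.4 = 0.198 mA.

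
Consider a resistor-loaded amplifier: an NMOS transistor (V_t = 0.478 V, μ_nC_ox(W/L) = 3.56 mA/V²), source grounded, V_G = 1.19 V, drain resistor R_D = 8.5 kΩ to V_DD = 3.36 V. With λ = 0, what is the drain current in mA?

V_GS = V_G = 1.19 V, so V_ov = 1.19 − 0.478 = 0.712 V.
Assume saturation: I_D = ½ k_n V_ov² = 0.5 × 3.56 × 0.712² = 0.902 mA, giving V_DS = V_DD − I_D R_D = 3.36 − 0.902 × 8.5 = -4.31 V.
But -4.31 V < V_ov = 0.712 V, so the device is actually in triode.
In triode I_D = k_n[V_ov V_DS − ½ V_DS²] and I_D = (V_DD − V_DS)/R_D. Equating: 15.1 V_DS² − 22.55 V_DS + 3.36 = 0, giving V_DS = 0.168 V (the root below V_ov).
I_D = (3.36 − 0.168) / 8.5 = 0.376 mA.

I_D = 0.376 mA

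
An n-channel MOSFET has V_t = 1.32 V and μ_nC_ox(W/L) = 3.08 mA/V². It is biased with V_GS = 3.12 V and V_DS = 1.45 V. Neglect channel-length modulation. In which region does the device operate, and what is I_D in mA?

Triode; I_D = 4.80 mA

V_ov = V_GS − V_t = 3.12 − 1.32 = 1.8 V.
Since V_DS = 1.45 V < V_ov = 1.8 V, the device is in the triode region.
I_D = k_n [V_ov · V_DS − ½ V_DS²] = 3.08 × [1.8 × 1.45 − 0.5 × 1.45²] = 4.8 mA.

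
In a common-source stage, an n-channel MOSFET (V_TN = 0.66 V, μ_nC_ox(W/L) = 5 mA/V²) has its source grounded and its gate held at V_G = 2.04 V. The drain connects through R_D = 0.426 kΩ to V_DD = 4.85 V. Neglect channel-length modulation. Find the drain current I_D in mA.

V_GS = V_G = 2.04 V, so V_ov = 2.04 − 0.66 = 1.38 V.
Assume saturation: I_D = ½ k_n V_ov² = 0.5 × 5 × 1.38² = 4.76 mA, giving V_DS = V_DD − I_D R_D = 4.85 − 4.76 × 0.426 = 2.82 V.
V_DS = 2.82 V ≥ V_ov = 1.38 V, confirming saturation.

I_D = 4.76 mA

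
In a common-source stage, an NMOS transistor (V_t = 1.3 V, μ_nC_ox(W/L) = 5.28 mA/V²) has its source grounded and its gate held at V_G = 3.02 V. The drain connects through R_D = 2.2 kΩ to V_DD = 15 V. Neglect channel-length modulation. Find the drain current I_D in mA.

I_D = 6.37 mA

V_GS = V_G = 3.02 V, so V_ov = 3.02 − 1.3 = 1.72 V.
Assume saturation: I_D = ½ k_n V_ov² = 0.5 × 5.28 × 1.72² = 7.81 mA, giving V_DS = V_DD − I_D R_D = 15 − 7.81 × 2.2 = -2.18 V.
But -2.18 V < V_ov = 1.72 V, so the device is actually in triode.
In triode I_D = k_n[V_ov V_DS − ½ V_DS²] and I_D = (V_DD − V_DS)/R_D. Equating: 5.81 V_DS² − 20.98 V_DS + 15 = 0, giving V_DS = 0.982 V (the root below V_ov).
I_D = (15 − 0.982) / 2.2 = 6.37 mA.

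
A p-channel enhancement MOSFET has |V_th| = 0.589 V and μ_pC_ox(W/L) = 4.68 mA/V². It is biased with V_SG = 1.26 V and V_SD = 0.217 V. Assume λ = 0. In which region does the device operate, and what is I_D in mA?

Triode; I_D = 0.571 mA

V_ov = V_SG − |V_th| = 1.26 − 0.589 = 0.671 V.
Since V_SD = 0.217 V < V_ov = 0.671 V, the device is in the triode region.
I_D = k_p [V_ov · V_SD − ½ V_SD²] = 4.68 × [0.671 × 0.217 − 0.5 × 0.217²] = 0.571 mA.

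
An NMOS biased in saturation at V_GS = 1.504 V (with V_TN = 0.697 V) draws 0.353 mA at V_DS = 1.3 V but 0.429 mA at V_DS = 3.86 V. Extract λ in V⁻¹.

With V_GS fixed, I_D ∝ (1 + λ V_DS) in saturation, so I_D2/I_D1 = (1 + λ V_DS2)/(1 + λ V_DS1).
0.429/0.353 = 1.215 = (1 + 3.86 λ)/(1 + 1.3 λ).
Solving: λ (I_D1 V_DS2 − I_D2 V_DS1) = I_D2 − I_D1, so λ = (0.429 − 0.353) / (0.353 × 3.86 − 0.429 × 1.3) = 0.076 / 0.805 = 0.0944 V⁻¹.

λ = 0.0944 V⁻¹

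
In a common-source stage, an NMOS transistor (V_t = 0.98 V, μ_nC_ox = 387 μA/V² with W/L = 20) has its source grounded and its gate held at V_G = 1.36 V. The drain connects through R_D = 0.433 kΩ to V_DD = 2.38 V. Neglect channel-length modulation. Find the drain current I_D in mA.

V_GS = V_G = 1.36 V, so V_ov = 1.36 − 0.98 = 0.38 V.
k_n = μ_nC_ox · (W/L) = 7.74 mA/V².
Assume saturation: I_D = ½ k_n V_ov² = 0.5 × 7.74 × 0.38² = 0.559 mA, giving V_DS = V_DD − I_D R_D = 2.38 − 0.559 × 0.433 = 2.14 V.
V_DS = 2.14 V ≥ V_ov = 0.38 V, confirming saturation.

I_D = 0.559 mA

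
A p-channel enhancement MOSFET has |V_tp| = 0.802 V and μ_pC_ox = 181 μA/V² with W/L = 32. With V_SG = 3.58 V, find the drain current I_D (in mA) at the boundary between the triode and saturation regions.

At the boundary V_SD = V_ov = V_SG − |V_tp| = 3.58 − 0.802 = 2.78 V.
k_p = μ_pC_ox · (W/L) = 5.792 mA/V².
I_D = ½ k_p V_ov² = 0.5 × 5.792 × 2.78² = 22.3 mA.

I_D = 22.3 mA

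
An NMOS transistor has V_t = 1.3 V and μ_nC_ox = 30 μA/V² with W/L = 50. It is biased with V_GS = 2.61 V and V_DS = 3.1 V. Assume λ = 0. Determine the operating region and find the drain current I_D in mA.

Saturation; I_D = 1.29 mA

k_n = μ_nC_ox · (W/L) = 1.5 mA/V².
V_ov = V_GS − V_t = 2.61 − 1.3 = 1.31 V.
Since V_DS = 3.1 V ≥ V_ov = 1.31 V, the device is in saturation.
I_D = ½ k_n V_ov² = 0.5 × 1.5 × 1.31² = 1.29 mA.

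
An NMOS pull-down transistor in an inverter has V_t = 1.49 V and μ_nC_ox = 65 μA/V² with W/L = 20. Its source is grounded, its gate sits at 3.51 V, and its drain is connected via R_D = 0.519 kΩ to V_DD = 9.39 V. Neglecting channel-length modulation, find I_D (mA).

I_D = 2.65 mA

V_GS = V_G = 3.51 V, so V_ov = 3.51 − 1.49 = 2.02 V.
k_n = μ_nC_ox · (W/L) = 1.3 mA/V².
Assume saturation: I_D = ½ k_n V_ov² = 0.5 × 1.3 × 2.02² = 2.65 mA, giving V_DS = V_DD − I_D R_D = 9.39 − 2.65 × 0.519 = 8.01 V.
V_DS = 8.01 V ≥ V_ov = 2.02 V, confirming saturation.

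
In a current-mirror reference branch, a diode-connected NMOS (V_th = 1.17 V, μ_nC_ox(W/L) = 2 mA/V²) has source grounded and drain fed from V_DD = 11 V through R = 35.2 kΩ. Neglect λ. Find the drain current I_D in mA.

With gate tied to drain, V_GS = V_DS ≥ V_GS − V_th, so the device is in saturation.
KCL at the drain: ½ k_n (V_GS − V_th)² = (V_DD − V_GS)/R.
Let x = V_GS − 1.17. Then 35.2 x² + x − 9.83 = 0, giving x = 0.514 V (positive root), so V_GS = 1.68 V.
I_D = (V_DD − V_GS)/R = (11 − 1.68) / 35.2 = 0.265 mA.

I_D = 0.265 mA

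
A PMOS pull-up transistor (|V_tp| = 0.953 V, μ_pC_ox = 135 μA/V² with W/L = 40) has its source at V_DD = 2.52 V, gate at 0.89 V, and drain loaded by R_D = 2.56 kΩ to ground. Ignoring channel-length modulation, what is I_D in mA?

I_D = 0.865 mA

V_SG = V_DD − V_G = 2.52 − 0.89 = 1.63 V, so V_ov = 1.63 − 0.953 = 0.677 V.
k_p = μ_pC_ox · (W/L) = 5.4 mA/V².
Assume saturation: I_D = ½ k_p V_ov² = 0.5 × 5.4 × 0.677² = 1.24 mA, giving V_SD = V_DD − I_D R_D = 2.52 − 1.24 × 2.56 = -0.648 V.
But -0.648 V < V_ov = 0.677 V, so the device is actually in triode.
In triode I_D = k_p[V_ov V_SD − ½ V_SD²] and I_D = (V_DD − V_SD)/R_D. Equating: 6.91 V_SD² − 10.36 V_SD + 2.52 = 0, giving V_SD = 0.306 V (the root below V_ov).
I_D = (2.52 − 0.306) / 2.56 = 0.865 mA.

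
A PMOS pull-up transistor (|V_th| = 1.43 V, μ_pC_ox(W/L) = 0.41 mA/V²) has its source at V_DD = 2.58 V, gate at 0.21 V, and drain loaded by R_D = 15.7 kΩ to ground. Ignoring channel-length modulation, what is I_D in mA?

V_SG = V_DD − V_G = 2.58 − 0.21 = 2.37 V, so V_ov = 2.37 − 1.43 = 0.94 V.
Assume saturation: I_D = ½ k_p V_ov² = 0.5 × 0.41 × 0.94² = 0.181 mA, giving V_SD = V_DD − I_D R_D = 2.58 − 0.181 × 15.7 = -0.264 V.
But -0.264 V < V_ov = 0.94 V, so the device is actually in triode.
In triode I_D = k_p[V_ov V_SD − ½ V_SD²] and I_D = (V_DD − V_SD)/R_D. Equating: 3.22 V_SD² − 7.051 V_SD + 2.58 = 0, giving V_SD = 0.464 V (the root below V_ov).
I_D = (2.58 − 0.464) / 15.7 = 0.135 mA.

I_D = 0.135 mA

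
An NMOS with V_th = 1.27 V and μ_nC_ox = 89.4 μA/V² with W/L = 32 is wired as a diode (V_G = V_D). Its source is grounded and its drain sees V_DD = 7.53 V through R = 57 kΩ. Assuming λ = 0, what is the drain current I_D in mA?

With gate tied to drain, V_GS = V_DS ≥ V_GS − V_th, so the device is in saturation.
k_n = μ_nC_ox · (W/L) = 2.861 mA/V².
KCL at the drain: ½ k_n (V_GS − V_th)² = (V_DD − V_GS)/R.
Let x = V_GS − 1.27. Then 81.5 x² + x − 6.26 = 0, giving x = 0.271 V (positive root), so V_GS = 1.54 V.
I_D = (V_DD − V_GS)/R = (7.53 − 1.54) / 57 = 0.105 mA.

I_D = 0.105 mA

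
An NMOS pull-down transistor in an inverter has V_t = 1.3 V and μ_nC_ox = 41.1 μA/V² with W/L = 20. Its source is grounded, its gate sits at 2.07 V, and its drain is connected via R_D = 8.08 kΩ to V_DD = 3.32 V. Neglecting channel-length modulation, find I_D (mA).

V_GS = V_G = 2.07 V, so V_ov = 2.07 − 1.3 = 0.77 V.
k_n = μ_nC_ox · (W/L) = 0.822 mA/V².
Assume saturation: I_D = ½ k_n V_ov² = 0.5 × 0.822 × 0.77² = 0.244 mA, giving V_DS = V_DD − I_D R_D = 3.32 − 0.244 × 8.08 = 1.35 V.
V_DS = 1.35 V ≥ V_ov = 0.77 V, confirming saturation.

I_D = 0.244 mA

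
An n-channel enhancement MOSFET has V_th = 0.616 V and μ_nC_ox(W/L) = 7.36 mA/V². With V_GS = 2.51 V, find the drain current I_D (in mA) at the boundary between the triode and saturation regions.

At the boundary V_DS = V_ov = V_GS − V_th = 2.51 − 0.616 = 1.89 V.
I_D = ½ k_n V_ov² = 0.5 × 7.36 × 1.89² = 13.2 mA.

I_D = 13.2 mA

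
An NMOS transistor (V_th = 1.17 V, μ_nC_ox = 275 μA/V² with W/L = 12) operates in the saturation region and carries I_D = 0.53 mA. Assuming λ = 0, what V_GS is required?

V_GS = 1.74 V

k_n = μ_nC_ox · (W/L) = 3.3 mA/V².
In saturation I_D = ½ k_n (V_GS − V_th)², so V_GS − V_th = √(2 I_D / k_n) = √(2 × 0.53 / 3.3) = 0.567 V.
V_GS = 1.17 + 0.567 = 1.74 V.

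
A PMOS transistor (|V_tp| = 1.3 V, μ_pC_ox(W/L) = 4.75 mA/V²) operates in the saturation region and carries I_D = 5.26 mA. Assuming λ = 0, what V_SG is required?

V_SG = 2.79 V

In saturation I_D = ½ k_p (V_SG − |V_tp|)², so V_SG − |V_tp| = √(2 I_D / k_p) = √(2 × 5.26 / 4.75) = 1.49 V.
V_SG = 1.3 + 1.49 = 2.79 V.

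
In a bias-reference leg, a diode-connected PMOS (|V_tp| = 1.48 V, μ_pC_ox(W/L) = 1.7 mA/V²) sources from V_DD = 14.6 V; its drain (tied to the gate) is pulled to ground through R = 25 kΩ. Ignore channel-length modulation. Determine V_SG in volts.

V_SG = 2.24 V

With gate tied to drain, V_SG = V_SD ≥ V_SG − |V_tp|, so the device is in saturation.
KCL at the drain: ½ k_p (V_SG − |V_tp|)² = (V_DD − V_SG)/R.
Let x = V_SG − 1.48. Then 21.2 x² + x − 13.12 = 0, giving x = 0.763 V (positive root), so V_SG = 2.24 V.
I_D = (V_DD − V_SG)/R = (14.6 − 2.24) / 25 = 0.494 mA.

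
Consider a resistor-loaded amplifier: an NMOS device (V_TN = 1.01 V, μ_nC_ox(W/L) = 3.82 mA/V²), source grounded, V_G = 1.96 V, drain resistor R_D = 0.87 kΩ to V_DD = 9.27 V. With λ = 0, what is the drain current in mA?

V_GS = V_G = 1.96 V, so V_ov = 1.96 − 1.01 = 0.95 V.
Assume saturation: I_D = ½ k_n V_ov² = 0.5 × 3.82 × 0.95² = 1.72 mA, giving V_DS = V_DD − I_D R_D = 9.27 − 1.72 × 0.87 = 7.77 V.
V_DS = 7.77 V ≥ V_ov = 0.95 V, confirming saturation.

I_D = 1.72 mA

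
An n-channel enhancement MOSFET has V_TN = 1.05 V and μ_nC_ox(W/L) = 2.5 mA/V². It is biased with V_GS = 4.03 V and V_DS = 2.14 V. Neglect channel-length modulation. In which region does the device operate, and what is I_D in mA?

Triode; I_D = 10.2 mA

V_ov = V_GS − V_TN = 4.03 − 1.05 = 2.98 V.
Since V_DS = 2.14 V < V_ov = 2.98 V, the device is in the triode region.
I_D = k_n [V_ov · V_DS − ½ V_DS²] = 2.5 × [2.98 × 2.14 − 0.5 × 2.14²] = 10.2 mA.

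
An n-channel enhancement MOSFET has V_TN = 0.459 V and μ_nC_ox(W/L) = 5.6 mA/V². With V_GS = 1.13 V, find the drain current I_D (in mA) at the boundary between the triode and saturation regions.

I_D = 1.26 mA

At the boundary V_DS = V_ov = V_GS − V_TN = 1.13 − 0.459 = 0.671 V.
I_D = ½ k_n V_ov² = 0.5 × 5.6 × 0.671² = 1.26 mA.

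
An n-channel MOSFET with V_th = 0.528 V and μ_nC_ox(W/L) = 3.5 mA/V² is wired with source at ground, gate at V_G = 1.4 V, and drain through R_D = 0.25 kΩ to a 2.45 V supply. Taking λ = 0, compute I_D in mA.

I_D = 1.33 mA

V_GS = V_G = 1.4 V, so V_ov = 1.4 − 0.528 = 0.872 V.
Assume saturation: I_D = ½ k_n V_ov² = 0.5 × 3.5 × 0.872² = 1.33 mA, giving V_DS = V_DD − I_D R_D = 2.45 − 1.33 × 0.25 = 2.12 V.
V_DS = 2.12 V ≥ V_ov = 0.872 V, confirming saturation.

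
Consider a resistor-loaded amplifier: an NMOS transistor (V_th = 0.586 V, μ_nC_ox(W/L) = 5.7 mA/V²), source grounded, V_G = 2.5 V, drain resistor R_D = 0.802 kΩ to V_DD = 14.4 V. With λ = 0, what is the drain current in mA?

I_D = 10.4 mA

V_GS = V_G = 2.5 V, so V_ov = 2.5 − 0.586 = 1.91 V.
Assume saturation: I_D = ½ k_n V_ov² = 0.5 × 5.7 × 1.91² = 10.4 mA, giving V_DS = V_DD − I_D R_D = 14.4 − 10.4 × 0.802 = 6.03 V.
V_DS = 6.03 V ≥ V_ov = 1.91 V, confirming saturation.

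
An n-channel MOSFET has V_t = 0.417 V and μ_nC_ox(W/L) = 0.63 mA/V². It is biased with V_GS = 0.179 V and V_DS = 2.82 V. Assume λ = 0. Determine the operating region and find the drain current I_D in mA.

V_GS = 0.179 V < V_t = 0.417 V, so the transistor is in cutoff.

Cutoff; I_D = 0 mA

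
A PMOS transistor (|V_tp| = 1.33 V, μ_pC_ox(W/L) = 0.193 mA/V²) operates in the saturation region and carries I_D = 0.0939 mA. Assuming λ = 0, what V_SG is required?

In saturation I_D = ½ k_p (V_SG − |V_tp|)², so V_SG − |V_tp| = √(2 I_D / k_p) = √(2 × 0.0939 / 0.193) = 0.986 V.
V_SG = 1.33 + 0.986 = 2.32 V.

V_SG = 2.32 V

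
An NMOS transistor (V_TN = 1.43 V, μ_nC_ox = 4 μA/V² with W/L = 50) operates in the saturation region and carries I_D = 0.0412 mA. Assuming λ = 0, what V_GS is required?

k_n = μ_nC_ox · (W/L) = 0.2 mA/V².
In saturation I_D = ½ k_n (V_GS − V_TN)², so V_GS − V_TN = √(2 I_D / k_n) = √(2 × 0.0412 / 0.2) = 0.642 V.
V_GS = 1.43 + 0.642 = 2.07 V.

V_GS = 2.07 V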